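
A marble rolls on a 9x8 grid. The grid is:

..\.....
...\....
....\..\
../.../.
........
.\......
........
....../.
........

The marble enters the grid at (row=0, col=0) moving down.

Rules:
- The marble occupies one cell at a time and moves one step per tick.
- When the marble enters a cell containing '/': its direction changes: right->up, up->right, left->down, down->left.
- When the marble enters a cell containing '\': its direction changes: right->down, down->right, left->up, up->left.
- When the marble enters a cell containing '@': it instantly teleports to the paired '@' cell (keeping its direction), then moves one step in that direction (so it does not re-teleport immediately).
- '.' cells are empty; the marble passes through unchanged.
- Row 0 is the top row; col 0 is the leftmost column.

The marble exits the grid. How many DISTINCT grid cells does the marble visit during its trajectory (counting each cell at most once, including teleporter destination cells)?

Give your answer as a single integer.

Answer: 9

Derivation:
Step 1: enter (0,0), '.' pass, move down to (1,0)
Step 2: enter (1,0), '.' pass, move down to (2,0)
Step 3: enter (2,0), '.' pass, move down to (3,0)
Step 4: enter (3,0), '.' pass, move down to (4,0)
Step 5: enter (4,0), '.' pass, move down to (5,0)
Step 6: enter (5,0), '.' pass, move down to (6,0)
Step 7: enter (6,0), '.' pass, move down to (7,0)
Step 8: enter (7,0), '.' pass, move down to (8,0)
Step 9: enter (8,0), '.' pass, move down to (9,0)
Step 10: at (9,0) — EXIT via bottom edge, pos 0
Distinct cells visited: 9 (path length 9)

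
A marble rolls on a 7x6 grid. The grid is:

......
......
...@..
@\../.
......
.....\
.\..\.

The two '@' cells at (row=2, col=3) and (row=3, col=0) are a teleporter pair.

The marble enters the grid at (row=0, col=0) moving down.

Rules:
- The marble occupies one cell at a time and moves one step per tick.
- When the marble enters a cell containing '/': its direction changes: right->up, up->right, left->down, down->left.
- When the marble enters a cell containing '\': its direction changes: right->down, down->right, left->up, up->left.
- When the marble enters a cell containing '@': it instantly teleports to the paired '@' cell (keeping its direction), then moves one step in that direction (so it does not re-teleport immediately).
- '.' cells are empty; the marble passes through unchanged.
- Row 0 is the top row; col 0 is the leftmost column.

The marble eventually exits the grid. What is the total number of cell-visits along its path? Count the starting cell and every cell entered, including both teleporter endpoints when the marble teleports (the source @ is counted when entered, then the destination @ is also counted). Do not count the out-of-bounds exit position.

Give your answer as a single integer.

Answer: 9

Derivation:
Step 1: enter (0,0), '.' pass, move down to (1,0)
Step 2: enter (1,0), '.' pass, move down to (2,0)
Step 3: enter (2,0), '.' pass, move down to (3,0)
Step 4: enter (3,0), '@' teleport (3,0)->(2,3), also enter (2,3), move down to (3,3)
Step 5: enter (3,3), '.' pass, move down to (4,3)
Step 6: enter (4,3), '.' pass, move down to (5,3)
Step 7: enter (5,3), '.' pass, move down to (6,3)
Step 8: enter (6,3), '.' pass, move down to (7,3)
Step 9: at (7,3) — EXIT via bottom edge, pos 3
Path length (cell visits): 9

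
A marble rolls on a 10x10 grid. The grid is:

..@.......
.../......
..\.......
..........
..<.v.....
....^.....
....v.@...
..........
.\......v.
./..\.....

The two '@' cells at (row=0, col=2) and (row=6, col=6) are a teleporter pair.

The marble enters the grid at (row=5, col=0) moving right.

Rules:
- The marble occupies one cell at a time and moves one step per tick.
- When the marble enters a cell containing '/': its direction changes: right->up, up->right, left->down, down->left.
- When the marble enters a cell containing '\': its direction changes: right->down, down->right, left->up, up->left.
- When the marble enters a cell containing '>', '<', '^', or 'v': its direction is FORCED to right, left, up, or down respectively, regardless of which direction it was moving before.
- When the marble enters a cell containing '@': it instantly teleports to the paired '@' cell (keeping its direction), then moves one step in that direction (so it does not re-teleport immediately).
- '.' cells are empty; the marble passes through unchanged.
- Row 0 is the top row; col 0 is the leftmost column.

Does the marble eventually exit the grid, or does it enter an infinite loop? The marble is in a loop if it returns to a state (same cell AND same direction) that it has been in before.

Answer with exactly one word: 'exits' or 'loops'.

Step 1: enter (5,0), '.' pass, move right to (5,1)
Step 2: enter (5,1), '.' pass, move right to (5,2)
Step 3: enter (5,2), '.' pass, move right to (5,3)
Step 4: enter (5,3), '.' pass, move right to (5,4)
Step 5: enter (5,4), '^' forces right->up, move up to (4,4)
Step 6: enter (4,4), 'v' forces up->down, move down to (5,4)
Step 7: enter (5,4), '^' forces down->up, move up to (4,4)
Step 8: at (4,4) dir=up — LOOP DETECTED (seen before)

Answer: loops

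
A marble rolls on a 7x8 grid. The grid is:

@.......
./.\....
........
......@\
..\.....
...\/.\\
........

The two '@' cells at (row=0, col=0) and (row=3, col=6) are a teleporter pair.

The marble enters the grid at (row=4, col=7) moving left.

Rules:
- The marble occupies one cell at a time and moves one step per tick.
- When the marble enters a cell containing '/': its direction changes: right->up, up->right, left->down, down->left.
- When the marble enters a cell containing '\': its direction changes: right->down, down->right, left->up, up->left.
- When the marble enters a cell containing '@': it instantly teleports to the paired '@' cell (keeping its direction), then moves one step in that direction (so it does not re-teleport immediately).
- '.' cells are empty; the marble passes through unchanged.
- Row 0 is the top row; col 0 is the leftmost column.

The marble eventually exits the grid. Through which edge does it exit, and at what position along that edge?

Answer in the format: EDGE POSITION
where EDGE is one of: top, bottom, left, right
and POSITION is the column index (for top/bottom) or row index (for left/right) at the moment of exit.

Answer: top 2

Derivation:
Step 1: enter (4,7), '.' pass, move left to (4,6)
Step 2: enter (4,6), '.' pass, move left to (4,5)
Step 3: enter (4,5), '.' pass, move left to (4,4)
Step 4: enter (4,4), '.' pass, move left to (4,3)
Step 5: enter (4,3), '.' pass, move left to (4,2)
Step 6: enter (4,2), '\' deflects left->up, move up to (3,2)
Step 7: enter (3,2), '.' pass, move up to (2,2)
Step 8: enter (2,2), '.' pass, move up to (1,2)
Step 9: enter (1,2), '.' pass, move up to (0,2)
Step 10: enter (0,2), '.' pass, move up to (-1,2)
Step 11: at (-1,2) — EXIT via top edge, pos 2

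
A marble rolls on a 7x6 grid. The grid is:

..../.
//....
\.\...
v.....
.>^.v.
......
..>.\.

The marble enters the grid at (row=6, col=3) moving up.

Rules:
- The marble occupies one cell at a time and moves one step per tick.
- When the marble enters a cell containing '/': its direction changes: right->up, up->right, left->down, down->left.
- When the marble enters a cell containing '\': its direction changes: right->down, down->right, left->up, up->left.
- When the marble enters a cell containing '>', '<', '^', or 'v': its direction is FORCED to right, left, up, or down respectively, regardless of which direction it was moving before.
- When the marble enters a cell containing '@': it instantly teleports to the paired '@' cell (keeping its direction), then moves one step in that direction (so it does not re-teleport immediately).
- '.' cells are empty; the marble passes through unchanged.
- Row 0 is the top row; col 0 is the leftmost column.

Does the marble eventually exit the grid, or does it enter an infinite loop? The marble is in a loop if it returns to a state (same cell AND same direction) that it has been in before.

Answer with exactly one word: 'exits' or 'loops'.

Answer: exits

Derivation:
Step 1: enter (6,3), '.' pass, move up to (5,3)
Step 2: enter (5,3), '.' pass, move up to (4,3)
Step 3: enter (4,3), '.' pass, move up to (3,3)
Step 4: enter (3,3), '.' pass, move up to (2,3)
Step 5: enter (2,3), '.' pass, move up to (1,3)
Step 6: enter (1,3), '.' pass, move up to (0,3)
Step 7: enter (0,3), '.' pass, move up to (-1,3)
Step 8: at (-1,3) — EXIT via top edge, pos 3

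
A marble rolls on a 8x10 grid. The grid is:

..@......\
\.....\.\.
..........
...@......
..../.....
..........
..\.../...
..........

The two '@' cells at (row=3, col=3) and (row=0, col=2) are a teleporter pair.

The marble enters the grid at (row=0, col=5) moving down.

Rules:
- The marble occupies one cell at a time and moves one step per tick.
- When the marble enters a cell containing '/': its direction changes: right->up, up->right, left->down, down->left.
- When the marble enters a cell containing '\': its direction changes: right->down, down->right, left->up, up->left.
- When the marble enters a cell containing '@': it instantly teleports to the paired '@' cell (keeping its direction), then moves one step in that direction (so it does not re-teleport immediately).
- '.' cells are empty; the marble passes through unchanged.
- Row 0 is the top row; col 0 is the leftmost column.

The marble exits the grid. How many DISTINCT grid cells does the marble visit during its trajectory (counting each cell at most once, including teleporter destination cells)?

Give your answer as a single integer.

Answer: 8

Derivation:
Step 1: enter (0,5), '.' pass, move down to (1,5)
Step 2: enter (1,5), '.' pass, move down to (2,5)
Step 3: enter (2,5), '.' pass, move down to (3,5)
Step 4: enter (3,5), '.' pass, move down to (4,5)
Step 5: enter (4,5), '.' pass, move down to (5,5)
Step 6: enter (5,5), '.' pass, move down to (6,5)
Step 7: enter (6,5), '.' pass, move down to (7,5)
Step 8: enter (7,5), '.' pass, move down to (8,5)
Step 9: at (8,5) — EXIT via bottom edge, pos 5
Distinct cells visited: 8 (path length 8)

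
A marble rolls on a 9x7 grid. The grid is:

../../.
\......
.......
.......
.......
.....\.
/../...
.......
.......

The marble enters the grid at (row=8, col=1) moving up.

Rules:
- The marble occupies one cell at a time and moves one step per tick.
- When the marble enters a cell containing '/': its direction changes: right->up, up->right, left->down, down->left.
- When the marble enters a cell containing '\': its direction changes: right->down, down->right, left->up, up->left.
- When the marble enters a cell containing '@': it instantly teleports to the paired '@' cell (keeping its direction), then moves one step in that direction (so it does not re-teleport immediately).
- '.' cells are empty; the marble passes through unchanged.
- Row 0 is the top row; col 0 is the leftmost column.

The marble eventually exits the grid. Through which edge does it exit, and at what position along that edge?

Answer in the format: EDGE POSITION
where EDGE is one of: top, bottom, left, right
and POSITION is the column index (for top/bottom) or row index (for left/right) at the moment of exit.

Step 1: enter (8,1), '.' pass, move up to (7,1)
Step 2: enter (7,1), '.' pass, move up to (6,1)
Step 3: enter (6,1), '.' pass, move up to (5,1)
Step 4: enter (5,1), '.' pass, move up to (4,1)
Step 5: enter (4,1), '.' pass, move up to (3,1)
Step 6: enter (3,1), '.' pass, move up to (2,1)
Step 7: enter (2,1), '.' pass, move up to (1,1)
Step 8: enter (1,1), '.' pass, move up to (0,1)
Step 9: enter (0,1), '.' pass, move up to (-1,1)
Step 10: at (-1,1) — EXIT via top edge, pos 1

Answer: top 1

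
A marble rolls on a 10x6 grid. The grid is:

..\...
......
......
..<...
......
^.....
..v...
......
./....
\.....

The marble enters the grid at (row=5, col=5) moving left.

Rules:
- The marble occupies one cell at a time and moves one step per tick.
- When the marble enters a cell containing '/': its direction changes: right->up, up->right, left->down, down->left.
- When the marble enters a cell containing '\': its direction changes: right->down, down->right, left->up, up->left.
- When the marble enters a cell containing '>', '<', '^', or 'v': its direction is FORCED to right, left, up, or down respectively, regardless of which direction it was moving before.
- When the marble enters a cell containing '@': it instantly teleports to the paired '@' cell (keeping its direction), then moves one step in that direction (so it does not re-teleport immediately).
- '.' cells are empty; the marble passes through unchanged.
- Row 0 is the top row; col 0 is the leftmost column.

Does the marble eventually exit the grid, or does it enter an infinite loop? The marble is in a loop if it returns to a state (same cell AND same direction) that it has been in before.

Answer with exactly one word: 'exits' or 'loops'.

Answer: exits

Derivation:
Step 1: enter (5,5), '.' pass, move left to (5,4)
Step 2: enter (5,4), '.' pass, move left to (5,3)
Step 3: enter (5,3), '.' pass, move left to (5,2)
Step 4: enter (5,2), '.' pass, move left to (5,1)
Step 5: enter (5,1), '.' pass, move left to (5,0)
Step 6: enter (5,0), '^' forces left->up, move up to (4,0)
Step 7: enter (4,0), '.' pass, move up to (3,0)
Step 8: enter (3,0), '.' pass, move up to (2,0)
Step 9: enter (2,0), '.' pass, move up to (1,0)
Step 10: enter (1,0), '.' pass, move up to (0,0)
Step 11: enter (0,0), '.' pass, move up to (-1,0)
Step 12: at (-1,0) — EXIT via top edge, pos 0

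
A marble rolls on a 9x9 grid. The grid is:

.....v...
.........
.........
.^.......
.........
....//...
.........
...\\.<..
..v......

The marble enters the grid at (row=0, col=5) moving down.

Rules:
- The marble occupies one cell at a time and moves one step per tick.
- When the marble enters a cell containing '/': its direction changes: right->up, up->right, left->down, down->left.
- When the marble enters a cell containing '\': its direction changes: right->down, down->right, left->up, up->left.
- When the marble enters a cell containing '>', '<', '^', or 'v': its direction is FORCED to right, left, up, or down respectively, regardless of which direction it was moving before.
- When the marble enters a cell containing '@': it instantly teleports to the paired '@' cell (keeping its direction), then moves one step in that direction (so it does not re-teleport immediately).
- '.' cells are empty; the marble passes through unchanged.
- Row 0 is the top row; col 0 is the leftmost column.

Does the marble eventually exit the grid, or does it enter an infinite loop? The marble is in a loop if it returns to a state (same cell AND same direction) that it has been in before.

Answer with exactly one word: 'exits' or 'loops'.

Answer: loops

Derivation:
Step 1: enter (0,5), 'v' forces down->down, move down to (1,5)
Step 2: enter (1,5), '.' pass, move down to (2,5)
Step 3: enter (2,5), '.' pass, move down to (3,5)
Step 4: enter (3,5), '.' pass, move down to (4,5)
Step 5: enter (4,5), '.' pass, move down to (5,5)
Step 6: enter (5,5), '/' deflects down->left, move left to (5,4)
Step 7: enter (5,4), '/' deflects left->down, move down to (6,4)
Step 8: enter (6,4), '.' pass, move down to (7,4)
Step 9: enter (7,4), '\' deflects down->right, move right to (7,5)
Step 10: enter (7,5), '.' pass, move right to (7,6)
Step 11: enter (7,6), '<' forces right->left, move left to (7,5)
Step 12: enter (7,5), '.' pass, move left to (7,4)
Step 13: enter (7,4), '\' deflects left->up, move up to (6,4)
Step 14: enter (6,4), '.' pass, move up to (5,4)
Step 15: enter (5,4), '/' deflects up->right, move right to (5,5)
Step 16: enter (5,5), '/' deflects right->up, move up to (4,5)
Step 17: enter (4,5), '.' pass, move up to (3,5)
Step 18: enter (3,5), '.' pass, move up to (2,5)
Step 19: enter (2,5), '.' pass, move up to (1,5)
Step 20: enter (1,5), '.' pass, move up to (0,5)
Step 21: enter (0,5), 'v' forces up->down, move down to (1,5)
Step 22: at (1,5) dir=down — LOOP DETECTED (seen before)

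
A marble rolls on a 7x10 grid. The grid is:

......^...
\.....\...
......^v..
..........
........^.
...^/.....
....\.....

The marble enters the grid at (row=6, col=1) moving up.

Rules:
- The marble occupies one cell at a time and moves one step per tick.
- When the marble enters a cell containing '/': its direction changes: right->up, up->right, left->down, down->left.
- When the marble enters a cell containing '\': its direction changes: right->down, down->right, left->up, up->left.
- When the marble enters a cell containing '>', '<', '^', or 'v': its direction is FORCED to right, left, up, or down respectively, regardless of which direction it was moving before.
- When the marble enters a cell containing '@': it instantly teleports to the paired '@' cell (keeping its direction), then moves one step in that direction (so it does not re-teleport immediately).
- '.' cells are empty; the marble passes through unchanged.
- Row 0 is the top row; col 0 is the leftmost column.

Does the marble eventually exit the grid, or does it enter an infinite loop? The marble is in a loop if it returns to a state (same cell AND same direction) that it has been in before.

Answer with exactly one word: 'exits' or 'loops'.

Step 1: enter (6,1), '.' pass, move up to (5,1)
Step 2: enter (5,1), '.' pass, move up to (4,1)
Step 3: enter (4,1), '.' pass, move up to (3,1)
Step 4: enter (3,1), '.' pass, move up to (2,1)
Step 5: enter (2,1), '.' pass, move up to (1,1)
Step 6: enter (1,1), '.' pass, move up to (0,1)
Step 7: enter (0,1), '.' pass, move up to (-1,1)
Step 8: at (-1,1) — EXIT via top edge, pos 1

Answer: exits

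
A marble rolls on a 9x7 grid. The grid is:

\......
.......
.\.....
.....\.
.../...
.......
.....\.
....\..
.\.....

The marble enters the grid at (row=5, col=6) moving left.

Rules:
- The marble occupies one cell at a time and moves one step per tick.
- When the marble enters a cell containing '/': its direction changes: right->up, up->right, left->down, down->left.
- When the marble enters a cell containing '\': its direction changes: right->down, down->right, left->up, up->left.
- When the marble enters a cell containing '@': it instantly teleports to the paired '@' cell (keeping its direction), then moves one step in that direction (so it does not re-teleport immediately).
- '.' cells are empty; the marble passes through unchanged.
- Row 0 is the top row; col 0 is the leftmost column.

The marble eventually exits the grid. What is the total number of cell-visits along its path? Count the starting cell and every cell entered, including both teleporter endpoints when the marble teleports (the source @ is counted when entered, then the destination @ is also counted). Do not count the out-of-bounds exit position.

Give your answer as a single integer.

Answer: 7

Derivation:
Step 1: enter (5,6), '.' pass, move left to (5,5)
Step 2: enter (5,5), '.' pass, move left to (5,4)
Step 3: enter (5,4), '.' pass, move left to (5,3)
Step 4: enter (5,3), '.' pass, move left to (5,2)
Step 5: enter (5,2), '.' pass, move left to (5,1)
Step 6: enter (5,1), '.' pass, move left to (5,0)
Step 7: enter (5,0), '.' pass, move left to (5,-1)
Step 8: at (5,-1) — EXIT via left edge, pos 5
Path length (cell visits): 7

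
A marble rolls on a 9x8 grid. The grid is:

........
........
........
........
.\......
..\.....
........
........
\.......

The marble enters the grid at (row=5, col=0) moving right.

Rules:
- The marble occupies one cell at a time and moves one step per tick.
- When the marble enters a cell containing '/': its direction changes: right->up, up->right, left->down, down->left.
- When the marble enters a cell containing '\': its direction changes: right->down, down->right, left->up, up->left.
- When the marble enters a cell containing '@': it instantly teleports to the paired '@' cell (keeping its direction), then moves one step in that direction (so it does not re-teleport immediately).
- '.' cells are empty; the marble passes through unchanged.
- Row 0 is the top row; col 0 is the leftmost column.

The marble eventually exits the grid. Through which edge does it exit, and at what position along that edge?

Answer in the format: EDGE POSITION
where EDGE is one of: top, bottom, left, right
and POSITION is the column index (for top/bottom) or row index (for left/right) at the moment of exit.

Step 1: enter (5,0), '.' pass, move right to (5,1)
Step 2: enter (5,1), '.' pass, move right to (5,2)
Step 3: enter (5,2), '\' deflects right->down, move down to (6,2)
Step 4: enter (6,2), '.' pass, move down to (7,2)
Step 5: enter (7,2), '.' pass, move down to (8,2)
Step 6: enter (8,2), '.' pass, move down to (9,2)
Step 7: at (9,2) — EXIT via bottom edge, pos 2

Answer: bottom 2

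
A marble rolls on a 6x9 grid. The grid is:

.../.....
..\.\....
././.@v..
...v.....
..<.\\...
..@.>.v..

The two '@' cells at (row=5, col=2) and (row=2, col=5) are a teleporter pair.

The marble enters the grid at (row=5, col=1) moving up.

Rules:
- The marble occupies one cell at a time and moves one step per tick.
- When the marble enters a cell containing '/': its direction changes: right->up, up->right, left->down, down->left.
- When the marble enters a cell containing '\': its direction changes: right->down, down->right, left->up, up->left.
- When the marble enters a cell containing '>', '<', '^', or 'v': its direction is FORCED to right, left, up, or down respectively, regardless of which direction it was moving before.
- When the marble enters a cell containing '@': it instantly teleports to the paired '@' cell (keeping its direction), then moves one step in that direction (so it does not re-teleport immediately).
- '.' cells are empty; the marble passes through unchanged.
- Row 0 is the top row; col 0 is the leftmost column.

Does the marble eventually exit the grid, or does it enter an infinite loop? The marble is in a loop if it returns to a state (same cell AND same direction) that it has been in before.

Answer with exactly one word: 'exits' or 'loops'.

Answer: exits

Derivation:
Step 1: enter (5,1), '.' pass, move up to (4,1)
Step 2: enter (4,1), '.' pass, move up to (3,1)
Step 3: enter (3,1), '.' pass, move up to (2,1)
Step 4: enter (2,1), '/' deflects up->right, move right to (2,2)
Step 5: enter (2,2), '.' pass, move right to (2,3)
Step 6: enter (2,3), '/' deflects right->up, move up to (1,3)
Step 7: enter (1,3), '.' pass, move up to (0,3)
Step 8: enter (0,3), '/' deflects up->right, move right to (0,4)
Step 9: enter (0,4), '.' pass, move right to (0,5)
Step 10: enter (0,5), '.' pass, move right to (0,6)
Step 11: enter (0,6), '.' pass, move right to (0,7)
Step 12: enter (0,7), '.' pass, move right to (0,8)
Step 13: enter (0,8), '.' pass, move right to (0,9)
Step 14: at (0,9) — EXIT via right edge, pos 0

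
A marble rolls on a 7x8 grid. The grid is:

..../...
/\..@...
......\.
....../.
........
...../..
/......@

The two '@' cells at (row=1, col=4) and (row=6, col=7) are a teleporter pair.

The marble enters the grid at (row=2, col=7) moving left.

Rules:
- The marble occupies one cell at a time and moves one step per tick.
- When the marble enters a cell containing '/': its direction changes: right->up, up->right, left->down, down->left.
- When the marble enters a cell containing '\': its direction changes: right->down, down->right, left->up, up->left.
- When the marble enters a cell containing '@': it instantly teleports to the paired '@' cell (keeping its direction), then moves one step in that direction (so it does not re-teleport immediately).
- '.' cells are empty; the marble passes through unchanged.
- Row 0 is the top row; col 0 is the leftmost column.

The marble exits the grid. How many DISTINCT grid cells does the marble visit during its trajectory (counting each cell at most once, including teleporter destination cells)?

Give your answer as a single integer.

Answer: 4

Derivation:
Step 1: enter (2,7), '.' pass, move left to (2,6)
Step 2: enter (2,6), '\' deflects left->up, move up to (1,6)
Step 3: enter (1,6), '.' pass, move up to (0,6)
Step 4: enter (0,6), '.' pass, move up to (-1,6)
Step 5: at (-1,6) — EXIT via top edge, pos 6
Distinct cells visited: 4 (path length 4)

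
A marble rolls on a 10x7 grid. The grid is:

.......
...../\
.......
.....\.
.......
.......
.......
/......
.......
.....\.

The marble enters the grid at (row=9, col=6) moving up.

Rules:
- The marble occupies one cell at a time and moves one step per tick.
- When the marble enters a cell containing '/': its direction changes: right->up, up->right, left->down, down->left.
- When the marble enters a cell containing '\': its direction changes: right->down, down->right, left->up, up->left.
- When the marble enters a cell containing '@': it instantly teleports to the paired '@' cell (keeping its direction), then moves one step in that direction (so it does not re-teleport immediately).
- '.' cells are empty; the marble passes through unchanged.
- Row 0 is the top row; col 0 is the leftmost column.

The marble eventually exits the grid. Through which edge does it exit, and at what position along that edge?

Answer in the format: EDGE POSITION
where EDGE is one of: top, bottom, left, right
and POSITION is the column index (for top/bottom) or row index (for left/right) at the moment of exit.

Step 1: enter (9,6), '.' pass, move up to (8,6)
Step 2: enter (8,6), '.' pass, move up to (7,6)
Step 3: enter (7,6), '.' pass, move up to (6,6)
Step 4: enter (6,6), '.' pass, move up to (5,6)
Step 5: enter (5,6), '.' pass, move up to (4,6)
Step 6: enter (4,6), '.' pass, move up to (3,6)
Step 7: enter (3,6), '.' pass, move up to (2,6)
Step 8: enter (2,6), '.' pass, move up to (1,6)
Step 9: enter (1,6), '\' deflects up->left, move left to (1,5)
Step 10: enter (1,5), '/' deflects left->down, move down to (2,5)
Step 11: enter (2,5), '.' pass, move down to (3,5)
Step 12: enter (3,5), '\' deflects down->right, move right to (3,6)
Step 13: enter (3,6), '.' pass, move right to (3,7)
Step 14: at (3,7) — EXIT via right edge, pos 3

Answer: right 3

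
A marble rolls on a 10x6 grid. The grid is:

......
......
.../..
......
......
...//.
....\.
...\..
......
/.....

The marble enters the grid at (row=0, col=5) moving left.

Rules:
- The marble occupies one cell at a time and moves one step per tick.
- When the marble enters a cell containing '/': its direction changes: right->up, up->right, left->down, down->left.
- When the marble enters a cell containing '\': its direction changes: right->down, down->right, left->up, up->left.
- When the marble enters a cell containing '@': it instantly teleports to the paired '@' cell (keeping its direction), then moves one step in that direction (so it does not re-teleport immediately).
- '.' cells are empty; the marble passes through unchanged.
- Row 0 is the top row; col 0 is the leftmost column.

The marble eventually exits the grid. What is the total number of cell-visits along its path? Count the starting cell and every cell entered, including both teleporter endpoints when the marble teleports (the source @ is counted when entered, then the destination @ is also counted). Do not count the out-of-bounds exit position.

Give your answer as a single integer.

Answer: 6

Derivation:
Step 1: enter (0,5), '.' pass, move left to (0,4)
Step 2: enter (0,4), '.' pass, move left to (0,3)
Step 3: enter (0,3), '.' pass, move left to (0,2)
Step 4: enter (0,2), '.' pass, move left to (0,1)
Step 5: enter (0,1), '.' pass, move left to (0,0)
Step 6: enter (0,0), '.' pass, move left to (0,-1)
Step 7: at (0,-1) — EXIT via left edge, pos 0
Path length (cell visits): 6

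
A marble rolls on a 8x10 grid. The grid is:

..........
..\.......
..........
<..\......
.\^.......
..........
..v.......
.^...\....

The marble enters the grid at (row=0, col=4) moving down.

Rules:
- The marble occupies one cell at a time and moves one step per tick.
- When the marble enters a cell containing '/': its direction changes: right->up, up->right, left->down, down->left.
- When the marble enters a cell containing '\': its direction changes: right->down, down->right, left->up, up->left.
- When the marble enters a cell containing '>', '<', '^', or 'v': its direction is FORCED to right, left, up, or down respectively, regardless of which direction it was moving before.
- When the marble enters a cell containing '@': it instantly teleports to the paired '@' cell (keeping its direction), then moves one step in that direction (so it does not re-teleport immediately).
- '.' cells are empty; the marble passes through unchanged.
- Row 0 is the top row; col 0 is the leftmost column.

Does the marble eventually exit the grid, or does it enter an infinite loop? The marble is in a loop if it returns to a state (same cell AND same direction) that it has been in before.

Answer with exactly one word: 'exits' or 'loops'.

Answer: exits

Derivation:
Step 1: enter (0,4), '.' pass, move down to (1,4)
Step 2: enter (1,4), '.' pass, move down to (2,4)
Step 3: enter (2,4), '.' pass, move down to (3,4)
Step 4: enter (3,4), '.' pass, move down to (4,4)
Step 5: enter (4,4), '.' pass, move down to (5,4)
Step 6: enter (5,4), '.' pass, move down to (6,4)
Step 7: enter (6,4), '.' pass, move down to (7,4)
Step 8: enter (7,4), '.' pass, move down to (8,4)
Step 9: at (8,4) — EXIT via bottom edge, pos 4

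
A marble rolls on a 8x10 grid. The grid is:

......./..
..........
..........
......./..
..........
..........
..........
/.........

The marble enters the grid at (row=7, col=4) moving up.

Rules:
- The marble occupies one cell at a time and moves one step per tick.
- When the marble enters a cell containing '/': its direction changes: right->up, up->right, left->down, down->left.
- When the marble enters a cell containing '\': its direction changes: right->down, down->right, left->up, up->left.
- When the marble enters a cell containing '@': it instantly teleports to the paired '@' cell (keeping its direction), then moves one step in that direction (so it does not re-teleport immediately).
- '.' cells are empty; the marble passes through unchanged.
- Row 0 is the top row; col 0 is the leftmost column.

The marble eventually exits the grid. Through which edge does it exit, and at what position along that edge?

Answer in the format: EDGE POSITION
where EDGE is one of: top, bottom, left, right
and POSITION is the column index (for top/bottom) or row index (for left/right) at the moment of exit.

Step 1: enter (7,4), '.' pass, move up to (6,4)
Step 2: enter (6,4), '.' pass, move up to (5,4)
Step 3: enter (5,4), '.' pass, move up to (4,4)
Step 4: enter (4,4), '.' pass, move up to (3,4)
Step 5: enter (3,4), '.' pass, move up to (2,4)
Step 6: enter (2,4), '.' pass, move up to (1,4)
Step 7: enter (1,4), '.' pass, move up to (0,4)
Step 8: enter (0,4), '.' pass, move up to (-1,4)
Step 9: at (-1,4) — EXIT via top edge, pos 4

Answer: top 4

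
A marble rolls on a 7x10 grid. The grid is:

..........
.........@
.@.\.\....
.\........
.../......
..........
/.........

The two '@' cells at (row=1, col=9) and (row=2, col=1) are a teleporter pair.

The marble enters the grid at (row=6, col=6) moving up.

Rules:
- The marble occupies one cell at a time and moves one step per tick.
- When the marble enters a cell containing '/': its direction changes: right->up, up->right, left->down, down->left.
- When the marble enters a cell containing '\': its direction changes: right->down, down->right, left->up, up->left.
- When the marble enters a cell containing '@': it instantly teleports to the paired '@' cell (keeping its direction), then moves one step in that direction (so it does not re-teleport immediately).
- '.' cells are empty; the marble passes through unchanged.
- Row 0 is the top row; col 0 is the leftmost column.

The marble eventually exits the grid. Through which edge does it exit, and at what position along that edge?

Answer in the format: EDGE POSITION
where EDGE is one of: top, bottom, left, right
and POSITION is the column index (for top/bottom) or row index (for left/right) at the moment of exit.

Step 1: enter (6,6), '.' pass, move up to (5,6)
Step 2: enter (5,6), '.' pass, move up to (4,6)
Step 3: enter (4,6), '.' pass, move up to (3,6)
Step 4: enter (3,6), '.' pass, move up to (2,6)
Step 5: enter (2,6), '.' pass, move up to (1,6)
Step 6: enter (1,6), '.' pass, move up to (0,6)
Step 7: enter (0,6), '.' pass, move up to (-1,6)
Step 8: at (-1,6) — EXIT via top edge, pos 6

Answer: top 6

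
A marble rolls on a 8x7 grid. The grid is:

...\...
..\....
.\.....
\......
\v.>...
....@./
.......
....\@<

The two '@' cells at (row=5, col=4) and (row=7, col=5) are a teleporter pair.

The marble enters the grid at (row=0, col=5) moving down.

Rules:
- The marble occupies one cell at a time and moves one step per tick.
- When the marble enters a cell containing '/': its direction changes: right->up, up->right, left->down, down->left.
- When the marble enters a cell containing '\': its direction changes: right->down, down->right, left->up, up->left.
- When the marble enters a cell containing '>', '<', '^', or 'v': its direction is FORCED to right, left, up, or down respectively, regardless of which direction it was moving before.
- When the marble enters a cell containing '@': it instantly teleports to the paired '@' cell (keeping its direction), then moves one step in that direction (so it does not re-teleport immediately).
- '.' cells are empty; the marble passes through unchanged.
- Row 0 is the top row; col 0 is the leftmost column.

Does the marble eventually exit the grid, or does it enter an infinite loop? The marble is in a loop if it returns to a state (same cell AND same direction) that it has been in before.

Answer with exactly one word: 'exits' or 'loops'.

Answer: exits

Derivation:
Step 1: enter (0,5), '.' pass, move down to (1,5)
Step 2: enter (1,5), '.' pass, move down to (2,5)
Step 3: enter (2,5), '.' pass, move down to (3,5)
Step 4: enter (3,5), '.' pass, move down to (4,5)
Step 5: enter (4,5), '.' pass, move down to (5,5)
Step 6: enter (5,5), '.' pass, move down to (6,5)
Step 7: enter (6,5), '.' pass, move down to (7,5)
Step 8: enter (7,5), '@' teleport (7,5)->(5,4), also enter (5,4), move down to (6,4)
Step 9: enter (6,4), '.' pass, move down to (7,4)
Step 10: enter (7,4), '\' deflects down->right, move right to (7,5)
Step 11: enter (7,5), '@' teleport (7,5)->(5,4), also enter (5,4), move right to (5,5)
Step 12: enter (5,5), '.' pass, move right to (5,6)
Step 13: enter (5,6), '/' deflects right->up, move up to (4,6)
Step 14: enter (4,6), '.' pass, move up to (3,6)
Step 15: enter (3,6), '.' pass, move up to (2,6)
Step 16: enter (2,6), '.' pass, move up to (1,6)
Step 17: enter (1,6), '.' pass, move up to (0,6)
Step 18: enter (0,6), '.' pass, move up to (-1,6)
Step 19: at (-1,6) — EXIT via top edge, pos 6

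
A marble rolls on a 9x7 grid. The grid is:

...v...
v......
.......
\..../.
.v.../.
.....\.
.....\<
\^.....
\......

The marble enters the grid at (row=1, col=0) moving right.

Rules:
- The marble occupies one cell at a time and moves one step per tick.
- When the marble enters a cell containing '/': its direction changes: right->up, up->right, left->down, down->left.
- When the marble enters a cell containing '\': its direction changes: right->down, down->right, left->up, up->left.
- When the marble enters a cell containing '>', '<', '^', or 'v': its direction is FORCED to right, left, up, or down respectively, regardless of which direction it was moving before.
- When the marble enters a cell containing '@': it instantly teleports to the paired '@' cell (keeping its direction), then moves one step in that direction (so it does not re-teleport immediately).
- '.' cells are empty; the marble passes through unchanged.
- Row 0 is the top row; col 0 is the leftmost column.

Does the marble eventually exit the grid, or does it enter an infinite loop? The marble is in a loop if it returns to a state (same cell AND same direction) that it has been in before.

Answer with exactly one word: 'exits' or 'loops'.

Answer: exits

Derivation:
Step 1: enter (1,0), 'v' forces right->down, move down to (2,0)
Step 2: enter (2,0), '.' pass, move down to (3,0)
Step 3: enter (3,0), '\' deflects down->right, move right to (3,1)
Step 4: enter (3,1), '.' pass, move right to (3,2)
Step 5: enter (3,2), '.' pass, move right to (3,3)
Step 6: enter (3,3), '.' pass, move right to (3,4)
Step 7: enter (3,4), '.' pass, move right to (3,5)
Step 8: enter (3,5), '/' deflects right->up, move up to (2,5)
Step 9: enter (2,5), '.' pass, move up to (1,5)
Step 10: enter (1,5), '.' pass, move up to (0,5)
Step 11: enter (0,5), '.' pass, move up to (-1,5)
Step 12: at (-1,5) — EXIT via top edge, pos 5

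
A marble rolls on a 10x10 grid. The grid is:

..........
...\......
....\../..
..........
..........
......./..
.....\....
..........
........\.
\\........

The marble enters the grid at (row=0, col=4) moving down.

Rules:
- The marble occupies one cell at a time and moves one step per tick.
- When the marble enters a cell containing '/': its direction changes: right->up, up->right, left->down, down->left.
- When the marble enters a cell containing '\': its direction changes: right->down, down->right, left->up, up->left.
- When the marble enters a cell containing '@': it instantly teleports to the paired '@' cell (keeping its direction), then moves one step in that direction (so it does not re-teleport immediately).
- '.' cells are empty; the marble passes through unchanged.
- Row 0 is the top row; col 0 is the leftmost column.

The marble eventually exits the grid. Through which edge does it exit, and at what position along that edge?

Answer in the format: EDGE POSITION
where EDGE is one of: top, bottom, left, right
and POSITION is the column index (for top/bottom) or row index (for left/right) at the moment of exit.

Answer: top 7

Derivation:
Step 1: enter (0,4), '.' pass, move down to (1,4)
Step 2: enter (1,4), '.' pass, move down to (2,4)
Step 3: enter (2,4), '\' deflects down->right, move right to (2,5)
Step 4: enter (2,5), '.' pass, move right to (2,6)
Step 5: enter (2,6), '.' pass, move right to (2,7)
Step 6: enter (2,7), '/' deflects right->up, move up to (1,7)
Step 7: enter (1,7), '.' pass, move up to (0,7)
Step 8: enter (0,7), '.' pass, move up to (-1,7)
Step 9: at (-1,7) — EXIT via top edge, pos 7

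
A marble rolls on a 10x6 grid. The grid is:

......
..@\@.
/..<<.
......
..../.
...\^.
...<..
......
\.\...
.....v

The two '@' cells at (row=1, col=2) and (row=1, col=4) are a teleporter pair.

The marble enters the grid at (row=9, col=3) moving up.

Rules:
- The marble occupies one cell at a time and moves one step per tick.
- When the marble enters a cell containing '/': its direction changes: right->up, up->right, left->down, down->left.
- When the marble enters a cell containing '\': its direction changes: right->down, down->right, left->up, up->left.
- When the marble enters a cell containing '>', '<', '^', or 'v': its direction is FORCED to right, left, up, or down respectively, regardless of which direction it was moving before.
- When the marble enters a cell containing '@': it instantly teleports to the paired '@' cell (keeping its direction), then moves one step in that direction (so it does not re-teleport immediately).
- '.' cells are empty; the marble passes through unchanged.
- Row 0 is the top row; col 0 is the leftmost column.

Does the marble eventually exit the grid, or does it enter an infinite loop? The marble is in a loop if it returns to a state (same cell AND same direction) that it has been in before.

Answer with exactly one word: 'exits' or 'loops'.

Step 1: enter (9,3), '.' pass, move up to (8,3)
Step 2: enter (8,3), '.' pass, move up to (7,3)
Step 3: enter (7,3), '.' pass, move up to (6,3)
Step 4: enter (6,3), '<' forces up->left, move left to (6,2)
Step 5: enter (6,2), '.' pass, move left to (6,1)
Step 6: enter (6,1), '.' pass, move left to (6,0)
Step 7: enter (6,0), '.' pass, move left to (6,-1)
Step 8: at (6,-1) — EXIT via left edge, pos 6

Answer: exits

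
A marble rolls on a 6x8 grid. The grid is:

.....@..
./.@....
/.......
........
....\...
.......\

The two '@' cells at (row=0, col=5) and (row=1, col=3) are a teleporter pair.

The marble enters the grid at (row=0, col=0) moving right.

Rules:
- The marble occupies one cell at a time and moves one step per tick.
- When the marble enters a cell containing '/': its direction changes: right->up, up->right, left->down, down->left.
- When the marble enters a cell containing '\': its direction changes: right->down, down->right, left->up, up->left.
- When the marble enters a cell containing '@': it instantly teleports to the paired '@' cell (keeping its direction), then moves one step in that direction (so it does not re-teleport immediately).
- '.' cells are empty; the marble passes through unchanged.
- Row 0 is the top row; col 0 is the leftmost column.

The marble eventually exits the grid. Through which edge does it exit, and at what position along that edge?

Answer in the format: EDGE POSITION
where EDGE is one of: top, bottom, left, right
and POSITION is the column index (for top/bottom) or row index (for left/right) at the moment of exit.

Step 1: enter (0,0), '.' pass, move right to (0,1)
Step 2: enter (0,1), '.' pass, move right to (0,2)
Step 3: enter (0,2), '.' pass, move right to (0,3)
Step 4: enter (0,3), '.' pass, move right to (0,4)
Step 5: enter (0,4), '.' pass, move right to (0,5)
Step 6: enter (0,5), '@' teleport (0,5)->(1,3), also enter (1,3), move right to (1,4)
Step 7: enter (1,4), '.' pass, move right to (1,5)
Step 8: enter (1,5), '.' pass, move right to (1,6)
Step 9: enter (1,6), '.' pass, move right to (1,7)
Step 10: enter (1,7), '.' pass, move right to (1,8)
Step 11: at (1,8) — EXIT via right edge, pos 1

Answer: right 1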